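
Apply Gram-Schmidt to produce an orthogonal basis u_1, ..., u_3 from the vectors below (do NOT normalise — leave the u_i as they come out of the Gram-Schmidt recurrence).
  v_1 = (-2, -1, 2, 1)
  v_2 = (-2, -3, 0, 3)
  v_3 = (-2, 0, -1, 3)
Orthogonal basis:
  u_1 = (-2, -1, 2, 1)
  u_2 = (0, -2, -2, 2)
  u_3 = (-1, 11/6, -2/3, 7/6)

Apply the Gram-Schmidt recurrence
  u_1 = v_1
  u_i = v_i − Σ_{j<i} ((v_i · u_j) / (u_j · u_j)) · u_j.

Step by step this gives:
  u_1 = (-2, -1, 2, 1)
  u_2 = (0, -2, -2, 2)
  u_3 = (-1, 11/6, -2/3, 7/6)

Orthogonality check:
  u_2 · u_1 = 0 (should be 0)
  u_3 · u_1 = 0 (should be 0)
  u_3 · u_2 = 0 (should be 0)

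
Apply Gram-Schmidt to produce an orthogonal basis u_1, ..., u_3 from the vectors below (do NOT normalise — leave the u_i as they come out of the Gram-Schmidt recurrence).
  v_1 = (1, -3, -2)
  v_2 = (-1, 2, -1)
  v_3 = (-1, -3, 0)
Orthogonal basis:
  u_1 = (1, -3, -2)
  u_2 = (-9/14, 13/14, -12/7)
  u_3 = (-112/59, -48/59, 16/59)

Apply the Gram-Schmidt recurrence
  u_1 = v_1
  u_i = v_i − Σ_{j<i} ((v_i · u_j) / (u_j · u_j)) · u_j.

Step by step this gives:
  u_1 = (1, -3, -2)
  u_2 = (-9/14, 13/14, -12/7)
  u_3 = (-112/59, -48/59, 16/59)

Orthogonality check:
  u_2 · u_1 = 0 (should be 0)
  u_3 · u_1 = 0 (should be 0)
  u_3 · u_2 = 0 (should be 0)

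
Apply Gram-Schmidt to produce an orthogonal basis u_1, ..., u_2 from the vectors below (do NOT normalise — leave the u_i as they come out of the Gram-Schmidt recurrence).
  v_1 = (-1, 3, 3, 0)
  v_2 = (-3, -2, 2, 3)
Orthogonal basis:
  u_1 = (-1, 3, 3, 0)
  u_2 = (-54/19, -47/19, 29/19, 3)

Apply the Gram-Schmidt recurrence
  u_1 = v_1
  u_i = v_i − Σ_{j<i} ((v_i · u_j) / (u_j · u_j)) · u_j.

Step by step this gives:
  u_1 = (-1, 3, 3, 0)
  u_2 = (-54/19, -47/19, 29/19, 3)

Orthogonality check:
  u_2 · u_1 = 0 (should be 0)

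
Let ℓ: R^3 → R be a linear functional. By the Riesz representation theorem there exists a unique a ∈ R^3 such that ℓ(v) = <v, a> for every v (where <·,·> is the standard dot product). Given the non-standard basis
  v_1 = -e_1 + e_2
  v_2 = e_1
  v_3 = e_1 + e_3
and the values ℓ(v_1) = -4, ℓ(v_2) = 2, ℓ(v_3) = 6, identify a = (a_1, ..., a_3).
a = (2, -2, 4)

Write a = (a_1, ..., a_3) in the standard basis. For each basis vector v_i, ℓ(v_i) = <v_i, a> is a linear equation in the a_j's. Collect the n equations into a matrix system V a = ℓ, where row i of V is v_i (expressed in the standard basis). Since V is invertible (lower-triangular with 1s on the diagonal, up to permutation), solve by back-substitution:
  V =
[[-1, 1, 0],
 [1, 0, 0],
 [1, 0, 1]]
  V a = (-4, 2, 6)
Solving gives a = (2, -2, 4).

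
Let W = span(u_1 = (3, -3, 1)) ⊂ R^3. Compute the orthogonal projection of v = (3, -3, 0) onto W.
proj_W(v) = (54/19, -54/19, 18/19)

Set up U = [u_1 | ... | u_1] ∈ R^(3×1). The projector onto W = col(U) is P = U (U^T U)^(-1) U^T.
Compute U^T U =
  [19],
and U^T v = (18).
Solve U^T U · c = U^T v for the coefficients: c = (18/19). The projection is proj_W(v) = U c.
Check: (v - proj_W(v)) · u_1 = 0  (should be 0).
Result: proj_W(v) = (54/19, -54/19, 18/19).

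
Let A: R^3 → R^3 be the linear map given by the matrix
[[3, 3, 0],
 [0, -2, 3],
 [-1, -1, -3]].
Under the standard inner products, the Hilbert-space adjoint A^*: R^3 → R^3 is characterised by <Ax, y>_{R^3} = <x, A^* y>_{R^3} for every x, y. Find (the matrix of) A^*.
A^* = A^T =
[[3, 0, -1],
 [3, -2, -1],
 [0, 3, -3]]

For real matrices with standard dot products, the defining identity <Ax, y> = <x, A^* y> gives (Ax)^T y = x^T (A^*) y, i.e. x^T A^T y = x^T (A^*) y. Since this holds for all x, y, we must have A^* = A^T. Therefore
A^* =
[[3, 0, -1],
 [3, -2, -1],
 [0, 3, -3]].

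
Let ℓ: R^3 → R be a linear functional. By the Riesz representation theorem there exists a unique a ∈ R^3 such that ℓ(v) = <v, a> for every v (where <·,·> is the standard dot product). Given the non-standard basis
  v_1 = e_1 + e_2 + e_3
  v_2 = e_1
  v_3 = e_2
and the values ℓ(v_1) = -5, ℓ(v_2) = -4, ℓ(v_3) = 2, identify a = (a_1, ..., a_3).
a = (-4, 2, -3)

Write a = (a_1, ..., a_3) in the standard basis. For each basis vector v_i, ℓ(v_i) = <v_i, a> is a linear equation in the a_j's. Collect the n equations into a matrix system V a = ℓ, where row i of V is v_i (expressed in the standard basis). Since V is invertible (lower-triangular with 1s on the diagonal, up to permutation), solve by back-substitution:
  V =
[[1, 1, 1],
 [1, 0, 0],
 [0, 1, 0]]
  V a = (-5, -4, 2)
Solving gives a = (-4, 2, -3).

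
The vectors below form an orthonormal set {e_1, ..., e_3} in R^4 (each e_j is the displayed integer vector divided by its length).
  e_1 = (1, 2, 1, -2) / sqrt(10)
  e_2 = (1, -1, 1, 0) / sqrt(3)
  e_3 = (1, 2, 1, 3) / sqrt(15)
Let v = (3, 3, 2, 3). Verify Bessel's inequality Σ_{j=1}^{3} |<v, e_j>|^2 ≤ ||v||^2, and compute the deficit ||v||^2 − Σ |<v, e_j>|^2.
Σ |<v, e_j>|^2 = 61/2; ||v||^2 = 31; deficit = 1/2

Write each e_j = u_j / sqrt(<u_j, u_j>) where u_j is the displayed integer vector. Then <v, e_j> = <v, u_j> / sqrt(<u_j, u_j>), so |<v, e_j>|^2 = <v, u_j>^2 / <u_j, u_j>.
Coefficients: <v, e_1> = 5/sqrt(10), <v, e_2> = 2/sqrt(3), <v, e_3> = 20/sqrt(15).
Square and sum: Σ |<v, e_j>|^2 = 61/2.
Compute ||v||^2 = v·v = 31.
Deficit = 31 − 61/2 = 1/2 ≥ 0, confirming Bessel's inequality. (The deficit equals ||v − Σ <v,e_j> e_j||^2, the squared distance from v to span{e_j}.)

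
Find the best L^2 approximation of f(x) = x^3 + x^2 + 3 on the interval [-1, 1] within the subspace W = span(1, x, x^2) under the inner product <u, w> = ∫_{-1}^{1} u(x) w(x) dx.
g(x) = x^2 + 3*x/5 + 3

The best approximation g ∈ W is the orthogonal projection of f onto W. Writing g = a_0 + a_1 x + a_2 x^2, the coefficients solve the normal equations G · a = b where
  G_{ij} = <φ_i, φ_j> and b_i = <f, φ_i>, with φ_0 = 1, φ_1 = x, φ_2 = x^2.
G =
  [2, 0, 2/3]
  [0, 2/3, 0]
  [2/3, 0, 2/5],
b = (20/3, 2/5, 12/5).
Solving gives a_0 = 3, a_1 = 3/5, a_2 = 1, so
  g(x) = x^2 + 3*x/5 + 3.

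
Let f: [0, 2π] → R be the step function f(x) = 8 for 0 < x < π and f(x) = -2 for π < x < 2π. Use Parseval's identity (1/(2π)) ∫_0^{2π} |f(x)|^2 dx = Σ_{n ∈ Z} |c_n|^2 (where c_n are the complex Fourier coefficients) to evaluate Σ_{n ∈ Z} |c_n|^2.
Σ |c_n|^2 = 34

Parseval equates the L^2 energy of f (normalised by 1/(2π)) with the ℓ^2 sum of its Fourier coefficients: (1/(2π)) ∫_0^{2π} |f|^2 = Σ |c_n|^2.
Compute the left side: (1/(2π)) [∫_0^π 8^2 dx + ∫_π^{2π} (-2)^2 dx] = (1/(2π)) · (64π + 4π) = (64 + 4)/2 = 34.
So Σ_{n ∈ Z} |c_n|^2 = 34.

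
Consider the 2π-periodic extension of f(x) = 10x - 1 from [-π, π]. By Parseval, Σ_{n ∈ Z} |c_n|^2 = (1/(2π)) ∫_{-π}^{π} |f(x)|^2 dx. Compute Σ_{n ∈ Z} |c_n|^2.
Σ |c_n|^2 = 100π^2/3 + 1

Expand and integrate term by term over [-π, π]:
  ∫ (10x)^2 dx = 100·(2π^3/3); ∫ 2·10·(-1)·x dx = 0 (odd integrand); ∫ (-1)^2 dx = 1·2π.
So (1/(2π)) ∫_{-π}^{π} (10x - 1)^2 dx = 100π^2/3 + 1 = 100π^2/3 + 1.
Parseval ⇒ Σ |c_n|^2 = 100π^2/3 + 1.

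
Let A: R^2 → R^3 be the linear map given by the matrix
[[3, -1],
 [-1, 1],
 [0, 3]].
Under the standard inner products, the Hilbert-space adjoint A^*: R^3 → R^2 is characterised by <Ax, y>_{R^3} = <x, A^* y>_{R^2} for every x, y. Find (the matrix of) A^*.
A^* = A^T =
[[3, -1, 0],
 [-1, 1, 3]]

For real matrices with standard dot products, the defining identity <Ax, y> = <x, A^* y> gives (Ax)^T y = x^T (A^*) y, i.e. x^T A^T y = x^T (A^*) y. Since this holds for all x, y, we must have A^* = A^T. Therefore
A^* =
[[3, -1, 0],
 [-1, 1, 3]].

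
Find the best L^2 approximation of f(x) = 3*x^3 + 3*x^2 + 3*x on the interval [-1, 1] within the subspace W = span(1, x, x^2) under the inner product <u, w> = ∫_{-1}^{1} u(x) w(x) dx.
g(x) = 3*x^2 + 24*x/5

The best approximation g ∈ W is the orthogonal projection of f onto W. Writing g = a_0 + a_1 x + a_2 x^2, the coefficients solve the normal equations G · a = b where
  G_{ij} = <φ_i, φ_j> and b_i = <f, φ_i>, with φ_0 = 1, φ_1 = x, φ_2 = x^2.
G =
  [2, 0, 2/3]
  [0, 2/3, 0]
  [2/3, 0, 2/5],
b = (2, 16/5, 6/5).
Solving gives a_0 = 0, a_1 = 24/5, a_2 = 3, so
  g(x) = 3*x^2 + 24*x/5.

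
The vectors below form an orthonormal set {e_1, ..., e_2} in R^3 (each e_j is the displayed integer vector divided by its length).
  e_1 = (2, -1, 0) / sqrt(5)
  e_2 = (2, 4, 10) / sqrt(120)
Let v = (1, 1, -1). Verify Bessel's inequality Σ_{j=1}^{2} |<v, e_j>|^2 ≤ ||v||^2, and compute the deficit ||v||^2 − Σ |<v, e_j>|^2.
Σ |<v, e_j>|^2 = 1/3; ||v||^2 = 3; deficit = 8/3

Write each e_j = u_j / sqrt(<u_j, u_j>) where u_j is the displayed integer vector. Then <v, e_j> = <v, u_j> / sqrt(<u_j, u_j>), so |<v, e_j>|^2 = <v, u_j>^2 / <u_j, u_j>.
Coefficients: <v, e_1> = 1/sqrt(5), <v, e_2> = -4/sqrt(120).
Square and sum: Σ |<v, e_j>|^2 = 1/3.
Compute ||v||^2 = v·v = 3.
Deficit = 3 − 1/3 = 8/3 ≥ 0, confirming Bessel's inequality. (The deficit equals ||v − Σ <v,e_j> e_j||^2, the squared distance from v to span{e_j}.)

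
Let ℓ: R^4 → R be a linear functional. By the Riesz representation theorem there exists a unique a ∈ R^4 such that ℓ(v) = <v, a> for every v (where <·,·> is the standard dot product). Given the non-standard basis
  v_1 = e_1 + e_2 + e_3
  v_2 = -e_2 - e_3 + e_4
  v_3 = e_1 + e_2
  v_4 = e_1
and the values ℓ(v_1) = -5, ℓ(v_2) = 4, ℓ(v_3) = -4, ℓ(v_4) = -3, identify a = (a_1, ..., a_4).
a = (-3, -1, -1, 2)

Write a = (a_1, ..., a_4) in the standard basis. For each basis vector v_i, ℓ(v_i) = <v_i, a> is a linear equation in the a_j's. Collect the n equations into a matrix system V a = ℓ, where row i of V is v_i (expressed in the standard basis). Since V is invertible (lower-triangular with 1s on the diagonal, up to permutation), solve by back-substitution:
  V =
[[1, 1, 1, 0],
 [0, -1, -1, 1],
 [1, 1, 0, 0],
 [1, 0, 0, 0]]
  V a = (-5, 4, -4, -3)
Solving gives a = (-3, -1, -1, 2).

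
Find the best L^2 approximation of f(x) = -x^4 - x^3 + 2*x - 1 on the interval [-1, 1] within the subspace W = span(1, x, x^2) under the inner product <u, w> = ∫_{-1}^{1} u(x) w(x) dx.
g(x) = -6*x^2/7 + 7*x/5 - 32/35

The best approximation g ∈ W is the orthogonal projection of f onto W. Writing g = a_0 + a_1 x + a_2 x^2, the coefficients solve the normal equations G · a = b where
  G_{ij} = <φ_i, φ_j> and b_i = <f, φ_i>, with φ_0 = 1, φ_1 = x, φ_2 = x^2.
G =
  [2, 0, 2/3]
  [0, 2/3, 0]
  [2/3, 0, 2/5],
b = (-12/5, 14/15, -20/21).
Solving gives a_0 = -32/35, a_1 = 7/5, a_2 = -6/7, so
  g(x) = -6*x^2/7 + 7*x/5 - 32/35.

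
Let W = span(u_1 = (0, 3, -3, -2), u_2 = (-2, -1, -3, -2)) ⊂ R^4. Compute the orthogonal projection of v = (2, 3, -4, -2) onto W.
proj_W(v) = (13/37, 283/74, -231/74, -77/37)

Set up U = [u_1 | ... | u_2] ∈ R^(4×2). The projector onto W = col(U) is P = U (U^T U)^(-1) U^T.
Compute U^T U =
  [22, 10]
  [10, 18],
and U^T v = (25, 9).
Solve U^T U · c = U^T v for the coefficients: c = (45/37, -13/74). The projection is proj_W(v) = U c.
Check: (v - proj_W(v)) · u_1 = 0  (should be 0).
Check: (v - proj_W(v)) · u_2 = 0  (should be 0).
Result: proj_W(v) = (13/37, 283/74, -231/74, -77/37).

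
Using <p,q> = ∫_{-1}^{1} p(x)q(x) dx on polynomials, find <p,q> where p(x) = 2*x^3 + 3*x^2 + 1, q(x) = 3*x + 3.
<p,q> = 72/5

Expand the product: p(x)·q(x) = 6*x^4 + 15*x^3 + 9*x^2 + 3*x + 3.
∫_{-1}^{1} of each monomial x^k gives [2/(k+1) if k even, 0 if k odd]. Integrating term-by-term (or equivalently evaluating the antiderivative F(x) = 6*x^5/5 + 15*x^4/4 + 3*x^3 + 3*x^2/2 + 3*x at the endpoints):
  F(1) − F(−1) = 249/20 − (-39/20) = 72/5.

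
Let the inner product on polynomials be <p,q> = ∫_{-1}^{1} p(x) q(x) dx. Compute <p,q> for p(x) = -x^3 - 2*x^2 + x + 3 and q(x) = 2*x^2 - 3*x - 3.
<p,q> = -62/5

Expand the product: p(x)·q(x) = -2*x^5 - x^4 + 11*x^3 + 9*x^2 - 12*x - 9.
∫_{-1}^{1} of each monomial x^k gives [2/(k+1) if k even, 0 if k odd]. Integrating term-by-term (or equivalently evaluating the antiderivative F(x) = -x^6/3 - x^5/5 + 11*x^4/4 + 3*x^3 - 6*x^2 - 9*x at the endpoints):
  F(1) − F(−1) = -587/60 − (157/60) = -62/5.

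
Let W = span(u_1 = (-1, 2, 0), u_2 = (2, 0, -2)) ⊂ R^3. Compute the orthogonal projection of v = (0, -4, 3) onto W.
proj_W(v) = (-4/9, -38/9, 23/9)

Set up U = [u_1 | ... | u_2] ∈ R^(3×2). The projector onto W = col(U) is P = U (U^T U)^(-1) U^T.
Compute U^T U =
  [5, -2]
  [-2, 8],
and U^T v = (-8, -6).
Solve U^T U · c = U^T v for the coefficients: c = (-19/9, -23/18). The projection is proj_W(v) = U c.
Check: (v - proj_W(v)) · u_1 = 0  (should be 0).
Check: (v - proj_W(v)) · u_2 = 0  (should be 0).
Result: proj_W(v) = (-4/9, -38/9, 23/9).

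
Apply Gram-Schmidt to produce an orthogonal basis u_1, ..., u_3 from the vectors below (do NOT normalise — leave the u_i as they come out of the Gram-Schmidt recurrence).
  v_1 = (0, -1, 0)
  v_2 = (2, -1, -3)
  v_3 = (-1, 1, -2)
Orthogonal basis:
  u_1 = (0, -1, 0)
  u_2 = (2, 0, -3)
  u_3 = (-21/13, 0, -14/13)

Apply the Gram-Schmidt recurrence
  u_1 = v_1
  u_i = v_i − Σ_{j<i} ((v_i · u_j) / (u_j · u_j)) · u_j.

Step by step this gives:
  u_1 = (0, -1, 0)
  u_2 = (2, 0, -3)
  u_3 = (-21/13, 0, -14/13)

Orthogonality check:
  u_2 · u_1 = 0 (should be 0)
  u_3 · u_1 = 0 (should be 0)
  u_3 · u_2 = 0 (should be 0)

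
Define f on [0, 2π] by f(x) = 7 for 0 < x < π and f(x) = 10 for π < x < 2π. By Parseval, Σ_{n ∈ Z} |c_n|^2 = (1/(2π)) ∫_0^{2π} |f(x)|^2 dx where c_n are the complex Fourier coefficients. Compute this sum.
Σ |c_n|^2 = 149/2

Parseval equates the L^2 energy of f (normalised by 1/(2π)) with the ℓ^2 sum of its Fourier coefficients: (1/(2π)) ∫_0^{2π} |f|^2 = Σ |c_n|^2.
Compute the left side: (1/(2π)) [∫_0^π 7^2 dx + ∫_π^{2π} 10^2 dx] = (1/(2π)) · (49π + 100π) = (49 + 100)/2 = 149/2.
So Σ_{n ∈ Z} |c_n|^2 = 149/2.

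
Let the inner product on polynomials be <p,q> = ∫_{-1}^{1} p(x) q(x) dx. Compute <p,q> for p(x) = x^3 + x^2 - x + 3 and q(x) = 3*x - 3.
<p,q> = -104/5

Expand the product: p(x)·q(x) = 3*x^4 - 6*x^2 + 12*x - 9.
∫_{-1}^{1} of each monomial x^k gives [2/(k+1) if k even, 0 if k odd]. Integrating term-by-term (or equivalently evaluating the antiderivative F(x) = 3*x^5/5 - 2*x^3 + 6*x^2 - 9*x at the endpoints):
  F(1) − F(−1) = -22/5 − (82/5) = -104/5.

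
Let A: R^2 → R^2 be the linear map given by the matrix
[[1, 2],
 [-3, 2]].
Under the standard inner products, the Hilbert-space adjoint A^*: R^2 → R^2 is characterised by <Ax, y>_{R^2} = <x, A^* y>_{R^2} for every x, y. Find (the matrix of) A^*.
A^* = A^T =
[[1, -3],
 [2, 2]]

For real matrices with standard dot products, the defining identity <Ax, y> = <x, A^* y> gives (Ax)^T y = x^T (A^*) y, i.e. x^T A^T y = x^T (A^*) y. Since this holds for all x, y, we must have A^* = A^T. Therefore
A^* =
[[1, -3],
 [2, 2]].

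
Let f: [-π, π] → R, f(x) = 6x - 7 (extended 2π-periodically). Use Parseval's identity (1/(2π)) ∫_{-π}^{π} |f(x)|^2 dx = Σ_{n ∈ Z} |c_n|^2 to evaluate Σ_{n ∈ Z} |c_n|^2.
Σ |c_n|^2 = 12π^2 + 49

Expand and integrate term by term over [-π, π]:
  ∫ (6x)^2 dx = 36·(2π^3/3); ∫ 2·6·(-7)·x dx = 0 (odd integrand); ∫ (-7)^2 dx = 49·2π.
So (1/(2π)) ∫_{-π}^{π} (6x - 7)^2 dx = 36π^2/3 + 49 = 12π^2 + 49.
Parseval ⇒ Σ |c_n|^2 = 12π^2 + 49.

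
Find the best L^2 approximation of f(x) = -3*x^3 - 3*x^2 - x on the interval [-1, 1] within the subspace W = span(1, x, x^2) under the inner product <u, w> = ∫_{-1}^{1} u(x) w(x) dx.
g(x) = -3*x^2 - 14*x/5

The best approximation g ∈ W is the orthogonal projection of f onto W. Writing g = a_0 + a_1 x + a_2 x^2, the coefficients solve the normal equations G · a = b where
  G_{ij} = <φ_i, φ_j> and b_i = <f, φ_i>, with φ_0 = 1, φ_1 = x, φ_2 = x^2.
G =
  [2, 0, 2/3]
  [0, 2/3, 0]
  [2/3, 0, 2/5],
b = (-2, -28/15, -6/5).
Solving gives a_0 = 0, a_1 = -14/5, a_2 = -3, so
  g(x) = -3*x^2 - 14*x/5.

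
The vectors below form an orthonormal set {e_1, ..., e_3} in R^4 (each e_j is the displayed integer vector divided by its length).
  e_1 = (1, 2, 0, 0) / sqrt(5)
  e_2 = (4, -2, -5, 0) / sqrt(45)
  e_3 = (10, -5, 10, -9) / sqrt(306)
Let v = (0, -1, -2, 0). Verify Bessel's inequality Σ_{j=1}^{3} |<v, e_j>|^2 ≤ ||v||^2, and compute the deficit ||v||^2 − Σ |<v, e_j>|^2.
Σ |<v, e_j>|^2 = 161/34; ||v||^2 = 5; deficit = 9/34

Write each e_j = u_j / sqrt(<u_j, u_j>) where u_j is the displayed integer vector. Then <v, e_j> = <v, u_j> / sqrt(<u_j, u_j>), so |<v, e_j>|^2 = <v, u_j>^2 / <u_j, u_j>.
Coefficients: <v, e_1> = -2/sqrt(5), <v, e_2> = 12/sqrt(45), <v, e_3> = -15/sqrt(306).
Square and sum: Σ |<v, e_j>|^2 = 161/34.
Compute ||v||^2 = v·v = 5.
Deficit = 5 − 161/34 = 9/34 ≥ 0, confirming Bessel's inequality. (The deficit equals ||v − Σ <v,e_j> e_j||^2, the squared distance from v to span{e_j}.)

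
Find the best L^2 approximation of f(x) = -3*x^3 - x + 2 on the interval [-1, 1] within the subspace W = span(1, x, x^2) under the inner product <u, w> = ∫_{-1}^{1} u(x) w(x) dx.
g(x) = 2 - 14*x/5

The best approximation g ∈ W is the orthogonal projection of f onto W. Writing g = a_0 + a_1 x + a_2 x^2, the coefficients solve the normal equations G · a = b where
  G_{ij} = <φ_i, φ_j> and b_i = <f, φ_i>, with φ_0 = 1, φ_1 = x, φ_2 = x^2.
G =
  [2, 0, 2/3]
  [0, 2/3, 0]
  [2/3, 0, 2/5],
b = (4, -28/15, 4/3).
Solving gives a_0 = 2, a_1 = -14/5, a_2 = 0, so
  g(x) = 2 - 14*x/5.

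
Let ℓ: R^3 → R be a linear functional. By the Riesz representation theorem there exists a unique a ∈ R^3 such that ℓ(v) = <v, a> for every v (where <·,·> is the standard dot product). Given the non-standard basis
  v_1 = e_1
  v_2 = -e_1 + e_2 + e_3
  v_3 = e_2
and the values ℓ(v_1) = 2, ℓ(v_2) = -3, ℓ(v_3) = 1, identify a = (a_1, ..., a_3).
a = (2, 1, -2)

Write a = (a_1, ..., a_3) in the standard basis. For each basis vector v_i, ℓ(v_i) = <v_i, a> is a linear equation in the a_j's. Collect the n equations into a matrix system V a = ℓ, where row i of V is v_i (expressed in the standard basis). Since V is invertible (lower-triangular with 1s on the diagonal, up to permutation), solve by back-substitution:
  V =
[[1, 0, 0],
 [-1, 1, 1],
 [0, 1, 0]]
  V a = (2, -3, 1)
Solving gives a = (2, 1, -2).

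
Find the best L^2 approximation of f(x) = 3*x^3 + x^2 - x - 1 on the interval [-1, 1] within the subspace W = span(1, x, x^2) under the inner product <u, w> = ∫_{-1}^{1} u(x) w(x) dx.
g(x) = x^2 + 4*x/5 - 1

The best approximation g ∈ W is the orthogonal projection of f onto W. Writing g = a_0 + a_1 x + a_2 x^2, the coefficients solve the normal equations G · a = b where
  G_{ij} = <φ_i, φ_j> and b_i = <f, φ_i>, with φ_0 = 1, φ_1 = x, φ_2 = x^2.
G =
  [2, 0, 2/3]
  [0, 2/3, 0]
  [2/3, 0, 2/5],
b = (-4/3, 8/15, -4/15).
Solving gives a_0 = -1, a_1 = 4/5, a_2 = 1, so
  g(x) = x^2 + 4*x/5 - 1.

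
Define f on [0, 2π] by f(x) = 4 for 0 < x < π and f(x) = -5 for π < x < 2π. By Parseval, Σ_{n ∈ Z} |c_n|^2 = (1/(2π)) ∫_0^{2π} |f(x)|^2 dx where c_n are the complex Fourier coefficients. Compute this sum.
Σ |c_n|^2 = 41/2

Parseval equates the L^2 energy of f (normalised by 1/(2π)) with the ℓ^2 sum of its Fourier coefficients: (1/(2π)) ∫_0^{2π} |f|^2 = Σ |c_n|^2.
Compute the left side: (1/(2π)) [∫_0^π 4^2 dx + ∫_π^{2π} (-5)^2 dx] = (1/(2π)) · (16π + 25π) = (16 + 25)/2 = 41/2.
So Σ_{n ∈ Z} |c_n|^2 = 41/2.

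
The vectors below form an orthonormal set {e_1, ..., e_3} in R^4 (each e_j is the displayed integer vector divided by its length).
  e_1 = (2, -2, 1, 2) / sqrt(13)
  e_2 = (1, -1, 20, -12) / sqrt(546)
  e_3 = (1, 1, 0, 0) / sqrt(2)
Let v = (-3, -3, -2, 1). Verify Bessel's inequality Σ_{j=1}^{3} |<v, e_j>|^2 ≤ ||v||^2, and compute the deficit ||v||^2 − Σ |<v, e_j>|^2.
Σ |<v, e_j>|^2 = 482/21; ||v||^2 = 23; deficit = 1/21

Write each e_j = u_j / sqrt(<u_j, u_j>) where u_j is the displayed integer vector. Then <v, e_j> = <v, u_j> / sqrt(<u_j, u_j>), so |<v, e_j>|^2 = <v, u_j>^2 / <u_j, u_j>.
Coefficients: <v, e_1> = 0/sqrt(13), <v, e_2> = -52/sqrt(546), <v, e_3> = -6/sqrt(2).
Square and sum: Σ |<v, e_j>|^2 = 482/21.
Compute ||v||^2 = v·v = 23.
Deficit = 23 − 482/21 = 1/21 ≥ 0, confirming Bessel's inequality. (The deficit equals ||v − Σ <v,e_j> e_j||^2, the squared distance from v to span{e_j}.)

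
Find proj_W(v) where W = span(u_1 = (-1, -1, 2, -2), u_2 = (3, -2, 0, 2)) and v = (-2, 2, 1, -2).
proj_W(v) = (-362/145, 188/145, 64/145, -284/145)

Set up U = [u_1 | ... | u_2] ∈ R^(4×2). The projector onto W = col(U) is P = U (U^T U)^(-1) U^T.
Compute U^T U =
  [10, -5]
  [-5, 17],
and U^T v = (6, -14).
Solve U^T U · c = U^T v for the coefficients: c = (32/145, -22/29). The projection is proj_W(v) = U c.
Check: (v - proj_W(v)) · u_1 = 0  (should be 0).
Check: (v - proj_W(v)) · u_2 = 0  (should be 0).
Result: proj_W(v) = (-362/145, 188/145, 64/145, -284/145).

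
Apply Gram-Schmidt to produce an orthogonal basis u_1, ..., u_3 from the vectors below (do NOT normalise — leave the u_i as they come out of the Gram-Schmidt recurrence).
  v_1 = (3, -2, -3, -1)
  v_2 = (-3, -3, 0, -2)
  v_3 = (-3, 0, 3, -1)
Orthogonal basis:
  u_1 = (3, -2, -3, -1)
  u_2 = (-66/23, -71/23, -3/23, -47/23)
  u_3 = (282/505, -18/505, 426/505, -396/505)

Apply the Gram-Schmidt recurrence
  u_1 = v_1
  u_i = v_i − Σ_{j<i} ((v_i · u_j) / (u_j · u_j)) · u_j.

Step by step this gives:
  u_1 = (3, -2, -3, -1)
  u_2 = (-66/23, -71/23, -3/23, -47/23)
  u_3 = (282/505, -18/505, 426/505, -396/505)

Orthogonality check:
  u_2 · u_1 = 0 (should be 0)
  u_3 · u_1 = 0 (should be 0)
  u_3 · u_2 = 0 (should be 0)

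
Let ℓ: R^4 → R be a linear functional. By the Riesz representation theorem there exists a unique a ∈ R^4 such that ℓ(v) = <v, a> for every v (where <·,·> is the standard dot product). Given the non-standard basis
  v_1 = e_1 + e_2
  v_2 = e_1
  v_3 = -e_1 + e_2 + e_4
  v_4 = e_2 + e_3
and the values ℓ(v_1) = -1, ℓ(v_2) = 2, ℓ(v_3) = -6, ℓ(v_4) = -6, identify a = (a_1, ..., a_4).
a = (2, -3, -3, -1)

Write a = (a_1, ..., a_4) in the standard basis. For each basis vector v_i, ℓ(v_i) = <v_i, a> is a linear equation in the a_j's. Collect the n equations into a matrix system V a = ℓ, where row i of V is v_i (expressed in the standard basis). Since V is invertible (lower-triangular with 1s on the diagonal, up to permutation), solve by back-substitution:
  V =
[[1, 1, 0, 0],
 [1, 0, 0, 0],
 [-1, 1, 0, 1],
 [0, 1, 1, 0]]
  V a = (-1, 2, -6, -6)
Solving gives a = (2, -3, -3, -1).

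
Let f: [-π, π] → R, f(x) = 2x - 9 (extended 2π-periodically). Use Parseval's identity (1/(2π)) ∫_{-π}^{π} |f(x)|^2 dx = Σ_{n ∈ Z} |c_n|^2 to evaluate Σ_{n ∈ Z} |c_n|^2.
Σ |c_n|^2 = 4π^2/3 + 81

Expand and integrate term by term over [-π, π]:
  ∫ (2x)^2 dx = 4·(2π^3/3); ∫ 2·2·(-9)·x dx = 0 (odd integrand); ∫ (-9)^2 dx = 81·2π.
So (1/(2π)) ∫_{-π}^{π} (2x - 9)^2 dx = 4π^2/3 + 81 = 4π^2/3 + 81.
Parseval ⇒ Σ |c_n|^2 = 4π^2/3 + 81.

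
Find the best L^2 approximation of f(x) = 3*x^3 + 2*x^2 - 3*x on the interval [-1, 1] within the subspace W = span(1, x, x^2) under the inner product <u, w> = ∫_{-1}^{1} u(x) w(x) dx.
g(x) = 2*x^2 - 6*x/5

The best approximation g ∈ W is the orthogonal projection of f onto W. Writing g = a_0 + a_1 x + a_2 x^2, the coefficients solve the normal equations G · a = b where
  G_{ij} = <φ_i, φ_j> and b_i = <f, φ_i>, with φ_0 = 1, φ_1 = x, φ_2 = x^2.
G =
  [2, 0, 2/3]
  [0, 2/3, 0]
  [2/3, 0, 2/5],
b = (4/3, -4/5, 4/5).
Solving gives a_0 = 0, a_1 = -6/5, a_2 = 2, so
  g(x) = 2*x^2 - 6*x/5.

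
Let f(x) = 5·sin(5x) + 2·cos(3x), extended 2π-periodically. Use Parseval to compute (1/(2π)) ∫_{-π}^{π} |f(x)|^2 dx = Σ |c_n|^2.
Σ |c_n|^2 = 29/2

Expand |f|^2 and use orthogonality of {sin(nx), cos(mx)} on [-π, π]:
  ∫_{-π}^{π} sin(nx)^2 dx = π, ∫ cos(mx)^2 dx = π, and cross terms integrate to 0.
So ∫_{-π}^{π} f(x)^2 dx = 5^2 · π + 2^2 · π = (25 + 4)π.
Divide by 2π: (25 + 4)/2 = 29/2.
By Parseval, this equals Σ |c_n|^2.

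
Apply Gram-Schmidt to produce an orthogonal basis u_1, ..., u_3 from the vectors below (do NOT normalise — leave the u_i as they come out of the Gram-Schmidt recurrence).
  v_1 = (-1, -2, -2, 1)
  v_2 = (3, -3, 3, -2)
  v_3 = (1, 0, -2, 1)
Orthogonal basis:
  u_1 = (-1, -2, -2, 1)
  u_2 = (5/2, -4, 2, -3/2)
  u_3 = (158/95, 36/95, -94/95, 42/95)

Apply the Gram-Schmidt recurrence
  u_1 = v_1
  u_i = v_i − Σ_{j<i} ((v_i · u_j) / (u_j · u_j)) · u_j.

Step by step this gives:
  u_1 = (-1, -2, -2, 1)
  u_2 = (5/2, -4, 2, -3/2)
  u_3 = (158/95, 36/95, -94/95, 42/95)

Orthogonality check:
  u_2 · u_1 = 0 (should be 0)
  u_3 · u_1 = 0 (should be 0)
  u_3 · u_2 = 0 (should be 0)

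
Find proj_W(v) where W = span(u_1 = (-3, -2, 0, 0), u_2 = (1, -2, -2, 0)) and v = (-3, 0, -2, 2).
proj_W(v) = (-59/29, -42/29, -2/29, 0)

Set up U = [u_1 | ... | u_2] ∈ R^(4×2). The projector onto W = col(U) is P = U (U^T U)^(-1) U^T.
Compute U^T U =
  [13, 1]
  [1, 9],
and U^T v = (9, 1).
Solve U^T U · c = U^T v for the coefficients: c = (20/29, 1/29). The projection is proj_W(v) = U c.
Check: (v - proj_W(v)) · u_1 = 0  (should be 0).
Check: (v - proj_W(v)) · u_2 = 0  (should be 0).
Result: proj_W(v) = (-59/29, -42/29, -2/29, 0).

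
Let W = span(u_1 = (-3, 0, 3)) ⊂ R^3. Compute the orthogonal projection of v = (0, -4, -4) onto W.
proj_W(v) = (2, 0, -2)

Set up U = [u_1 | ... | u_1] ∈ R^(3×1). The projector onto W = col(U) is P = U (U^T U)^(-1) U^T.
Compute U^T U =
  [18],
and U^T v = (-12).
Solve U^T U · c = U^T v for the coefficients: c = (-2/3). The projection is proj_W(v) = U c.
Check: (v - proj_W(v)) · u_1 = 0  (should be 0).
Result: proj_W(v) = (2, 0, -2).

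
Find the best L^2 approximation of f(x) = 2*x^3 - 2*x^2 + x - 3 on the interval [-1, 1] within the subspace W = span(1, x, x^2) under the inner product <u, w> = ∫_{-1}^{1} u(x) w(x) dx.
g(x) = -2*x^2 + 11*x/5 - 3

The best approximation g ∈ W is the orthogonal projection of f onto W. Writing g = a_0 + a_1 x + a_2 x^2, the coefficients solve the normal equations G · a = b where
  G_{ij} = <φ_i, φ_j> and b_i = <f, φ_i>, with φ_0 = 1, φ_1 = x, φ_2 = x^2.
G =
  [2, 0, 2/3]
  [0, 2/3, 0]
  [2/3, 0, 2/5],
b = (-22/3, 22/15, -14/5).
Solving gives a_0 = -3, a_1 = 11/5, a_2 = -2, so
  g(x) = -2*x^2 + 11*x/5 - 3.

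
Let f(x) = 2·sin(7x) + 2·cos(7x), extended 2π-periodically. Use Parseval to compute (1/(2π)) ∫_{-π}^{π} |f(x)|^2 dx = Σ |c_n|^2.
Σ |c_n|^2 = 4

Expand |f|^2 and use orthogonality of {sin(nx), cos(mx)} on [-π, π]:
  ∫_{-π}^{π} sin(nx)^2 dx = π, ∫ cos(mx)^2 dx = π, and cross terms integrate to 0.
So ∫_{-π}^{π} f(x)^2 dx = 2^2 · π + 2^2 · π = (4 + 4)π.
Divide by 2π: (4 + 4)/2 = 4.
By Parseval, this equals Σ |c_n|^2.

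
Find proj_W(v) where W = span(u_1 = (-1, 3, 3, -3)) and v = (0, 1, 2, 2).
proj_W(v) = (-3/28, 9/28, 9/28, -9/28)

Set up U = [u_1 | ... | u_1] ∈ R^(4×1). The projector onto W = col(U) is P = U (U^T U)^(-1) U^T.
Compute U^T U =
  [28],
and U^T v = (3).
Solve U^T U · c = U^T v for the coefficients: c = (3/28). The projection is proj_W(v) = U c.
Check: (v - proj_W(v)) · u_1 = 0  (should be 0).
Result: proj_W(v) = (-3/28, 9/28, 9/28, -9/28).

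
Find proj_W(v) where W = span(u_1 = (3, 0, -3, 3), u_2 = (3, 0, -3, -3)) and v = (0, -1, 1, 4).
proj_W(v) = (-1/2, 0, 1/2, 4)

Set up U = [u_1 | ... | u_2] ∈ R^(4×2). The projector onto W = col(U) is P = U (U^T U)^(-1) U^T.
Compute U^T U =
  [27, 9]
  [9, 27],
and U^T v = (9, -15).
Solve U^T U · c = U^T v for the coefficients: c = (7/12, -3/4). The projection is proj_W(v) = U c.
Check: (v - proj_W(v)) · u_1 = 0  (should be 0).
Check: (v - proj_W(v)) · u_2 = 0  (should be 0).
Result: proj_W(v) = (-1/2, 0, 1/2, 4).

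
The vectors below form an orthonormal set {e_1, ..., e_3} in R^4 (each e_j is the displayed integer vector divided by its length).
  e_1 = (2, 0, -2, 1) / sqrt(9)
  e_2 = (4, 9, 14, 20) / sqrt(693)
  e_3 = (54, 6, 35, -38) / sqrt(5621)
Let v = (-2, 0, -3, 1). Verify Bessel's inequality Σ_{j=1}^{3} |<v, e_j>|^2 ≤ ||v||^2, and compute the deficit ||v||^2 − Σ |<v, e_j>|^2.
Σ |<v, e_j>|^2 = 986/73; ||v||^2 = 14; deficit = 36/73

Write each e_j = u_j / sqrt(<u_j, u_j>) where u_j is the displayed integer vector. Then <v, e_j> = <v, u_j> / sqrt(<u_j, u_j>), so |<v, e_j>|^2 = <v, u_j>^2 / <u_j, u_j>.
Coefficients: <v, e_1> = 3/sqrt(9), <v, e_2> = -30/sqrt(693), <v, e_3> = -251/sqrt(5621).
Square and sum: Σ |<v, e_j>|^2 = 986/73.
Compute ||v||^2 = v·v = 14.
Deficit = 14 − 986/73 = 36/73 ≥ 0, confirming Bessel's inequality. (The deficit equals ||v − Σ <v,e_j> e_j||^2, the squared distance from v to span{e_j}.)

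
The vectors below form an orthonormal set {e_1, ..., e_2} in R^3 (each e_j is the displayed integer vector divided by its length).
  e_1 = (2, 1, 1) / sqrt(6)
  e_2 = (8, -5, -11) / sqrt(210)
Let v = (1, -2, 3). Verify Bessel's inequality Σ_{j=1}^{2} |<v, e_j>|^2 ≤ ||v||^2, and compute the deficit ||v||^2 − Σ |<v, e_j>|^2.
Σ |<v, e_j>|^2 = 18/7; ||v||^2 = 14; deficit = 80/7

Write each e_j = u_j / sqrt(<u_j, u_j>) where u_j is the displayed integer vector. Then <v, e_j> = <v, u_j> / sqrt(<u_j, u_j>), so |<v, e_j>|^2 = <v, u_j>^2 / <u_j, u_j>.
Coefficients: <v, e_1> = 3/sqrt(6), <v, e_2> = -15/sqrt(210).
Square and sum: Σ |<v, e_j>|^2 = 18/7.
Compute ||v||^2 = v·v = 14.
Deficit = 14 − 18/7 = 80/7 ≥ 0, confirming Bessel's inequality. (The deficit equals ||v − Σ <v,e_j> e_j||^2, the squared distance from v to span{e_j}.)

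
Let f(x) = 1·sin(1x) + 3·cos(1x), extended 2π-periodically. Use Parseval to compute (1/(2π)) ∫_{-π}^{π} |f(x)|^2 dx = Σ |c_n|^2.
Σ |c_n|^2 = 5

Expand |f|^2 and use orthogonality of {sin(nx), cos(mx)} on [-π, π]:
  ∫_{-π}^{π} sin(nx)^2 dx = π, ∫ cos(mx)^2 dx = π, and cross terms integrate to 0.
So ∫_{-π}^{π} f(x)^2 dx = 1^2 · π + 3^2 · π = (1 + 9)π.
Divide by 2π: (1 + 9)/2 = 5.
By Parseval, this equals Σ |c_n|^2.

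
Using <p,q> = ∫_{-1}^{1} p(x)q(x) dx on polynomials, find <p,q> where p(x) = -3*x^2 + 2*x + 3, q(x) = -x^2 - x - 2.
<p,q> = -152/15

Expand the product: p(x)·q(x) = 3*x^4 + x^3 + x^2 - 7*x - 6.
∫_{-1}^{1} of each monomial x^k gives [2/(k+1) if k even, 0 if k odd]. Integrating term-by-term (or equivalently evaluating the antiderivative F(x) = 3*x^5/5 + x^4/4 + x^3/3 - 7*x^2/2 - 6*x at the endpoints):
  F(1) − F(−1) = -499/60 − (109/60) = -152/15.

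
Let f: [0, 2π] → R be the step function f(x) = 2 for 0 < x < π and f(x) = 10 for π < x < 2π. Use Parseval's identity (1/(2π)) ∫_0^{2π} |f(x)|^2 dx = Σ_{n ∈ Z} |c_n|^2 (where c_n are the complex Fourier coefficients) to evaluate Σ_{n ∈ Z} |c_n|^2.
Σ |c_n|^2 = 52

Parseval equates the L^2 energy of f (normalised by 1/(2π)) with the ℓ^2 sum of its Fourier coefficients: (1/(2π)) ∫_0^{2π} |f|^2 = Σ |c_n|^2.
Compute the left side: (1/(2π)) [∫_0^π 2^2 dx + ∫_π^{2π} 10^2 dx] = (1/(2π)) · (4π + 100π) = (4 + 100)/2 = 52.
So Σ_{n ∈ Z} |c_n|^2 = 52.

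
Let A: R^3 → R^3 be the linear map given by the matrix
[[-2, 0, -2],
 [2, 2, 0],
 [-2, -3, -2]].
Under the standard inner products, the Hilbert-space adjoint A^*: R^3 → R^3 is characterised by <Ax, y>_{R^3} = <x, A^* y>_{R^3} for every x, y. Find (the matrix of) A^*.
A^* = A^T =
[[-2, 2, -2],
 [0, 2, -3],
 [-2, 0, -2]]

For real matrices with standard dot products, the defining identity <Ax, y> = <x, A^* y> gives (Ax)^T y = x^T (A^*) y, i.e. x^T A^T y = x^T (A^*) y. Since this holds for all x, y, we must have A^* = A^T. Therefore
A^* =
[[-2, 2, -2],
 [0, 2, -3],
 [-2, 0, -2]].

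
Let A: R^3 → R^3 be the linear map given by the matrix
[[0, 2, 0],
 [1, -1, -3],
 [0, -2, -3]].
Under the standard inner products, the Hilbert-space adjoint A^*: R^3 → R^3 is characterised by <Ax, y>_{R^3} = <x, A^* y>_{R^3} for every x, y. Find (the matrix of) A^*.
A^* = A^T =
[[0, 1, 0],
 [2, -1, -2],
 [0, -3, -3]]

For real matrices with standard dot products, the defining identity <Ax, y> = <x, A^* y> gives (Ax)^T y = x^T (A^*) y, i.e. x^T A^T y = x^T (A^*) y. Since this holds for all x, y, we must have A^* = A^T. Therefore
A^* =
[[0, 1, 0],
 [2, -1, -2],
 [0, -3, -3]].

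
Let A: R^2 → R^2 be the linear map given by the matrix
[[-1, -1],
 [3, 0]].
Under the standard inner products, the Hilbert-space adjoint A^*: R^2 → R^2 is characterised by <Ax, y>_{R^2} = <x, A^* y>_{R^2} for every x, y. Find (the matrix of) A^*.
A^* = A^T =
[[-1, 3],
 [-1, 0]]

For real matrices with standard dot products, the defining identity <Ax, y> = <x, A^* y> gives (Ax)^T y = x^T (A^*) y, i.e. x^T A^T y = x^T (A^*) y. Since this holds for all x, y, we must have A^* = A^T. Therefore
A^* =
[[-1, 3],
 [-1, 0]].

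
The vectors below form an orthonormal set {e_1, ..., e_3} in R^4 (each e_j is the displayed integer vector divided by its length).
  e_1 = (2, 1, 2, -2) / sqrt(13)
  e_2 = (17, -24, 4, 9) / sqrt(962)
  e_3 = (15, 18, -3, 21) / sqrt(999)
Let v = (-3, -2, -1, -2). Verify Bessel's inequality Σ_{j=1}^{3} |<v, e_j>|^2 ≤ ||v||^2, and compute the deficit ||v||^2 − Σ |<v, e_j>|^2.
Σ |<v, e_j>|^2 = 107/6; ||v||^2 = 18; deficit = 1/6

Write each e_j = u_j / sqrt(<u_j, u_j>) where u_j is the displayed integer vector. Then <v, e_j> = <v, u_j> / sqrt(<u_j, u_j>), so |<v, e_j>|^2 = <v, u_j>^2 / <u_j, u_j>.
Coefficients: <v, e_1> = -6/sqrt(13), <v, e_2> = -25/sqrt(962), <v, e_3> = -120/sqrt(999).
Square and sum: Σ |<v, e_j>|^2 = 107/6.
Compute ||v||^2 = v·v = 18.
Deficit = 18 − 107/6 = 1/6 ≥ 0, confirming Bessel's inequality. (The deficit equals ||v − Σ <v,e_j> e_j||^2, the squared distance from v to span{e_j}.)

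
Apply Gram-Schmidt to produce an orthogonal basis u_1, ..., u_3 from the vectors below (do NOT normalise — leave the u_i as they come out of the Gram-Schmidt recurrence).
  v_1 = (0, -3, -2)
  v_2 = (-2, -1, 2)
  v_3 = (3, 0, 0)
Orthogonal basis:
  u_1 = (0, -3, -2)
  u_2 = (-2, -16/13, 24/13)
  u_3 = (48/29, -24/29, 36/29)

Apply the Gram-Schmidt recurrence
  u_1 = v_1
  u_i = v_i − Σ_{j<i} ((v_i · u_j) / (u_j · u_j)) · u_j.

Step by step this gives:
  u_1 = (0, -3, -2)
  u_2 = (-2, -16/13, 24/13)
  u_3 = (48/29, -24/29, 36/29)

Orthogonality check:
  u_2 · u_1 = 0 (should be 0)
  u_3 · u_1 = 0 (should be 0)
  u_3 · u_2 = 0 (should be 0)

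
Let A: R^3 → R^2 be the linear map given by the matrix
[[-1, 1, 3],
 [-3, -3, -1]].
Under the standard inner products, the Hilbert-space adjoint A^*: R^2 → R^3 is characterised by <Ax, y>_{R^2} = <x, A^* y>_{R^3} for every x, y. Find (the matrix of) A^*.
A^* = A^T =
[[-1, -3],
 [1, -3],
 [3, -1]]

For real matrices with standard dot products, the defining identity <Ax, y> = <x, A^* y> gives (Ax)^T y = x^T (A^*) y, i.e. x^T A^T y = x^T (A^*) y. Since this holds for all x, y, we must have A^* = A^T. Therefore
A^* =
[[-1, -3],
 [1, -3],
 [3, -1]].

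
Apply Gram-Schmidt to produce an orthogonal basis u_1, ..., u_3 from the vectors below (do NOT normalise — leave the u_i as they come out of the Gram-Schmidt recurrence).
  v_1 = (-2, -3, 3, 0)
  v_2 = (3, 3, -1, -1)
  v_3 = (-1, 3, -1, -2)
Orthogonal basis:
  u_1 = (-2, -3, 3, 0)
  u_2 = (15/11, 6/11, 16/11, -1)
  u_3 = (-123/58, 45/29, 4/29, -107/58)

Apply the Gram-Schmidt recurrence
  u_1 = v_1
  u_i = v_i − Σ_{j<i} ((v_i · u_j) / (u_j · u_j)) · u_j.

Step by step this gives:
  u_1 = (-2, -3, 3, 0)
  u_2 = (15/11, 6/11, 16/11, -1)
  u_3 = (-123/58, 45/29, 4/29, -107/58)

Orthogonality check:
  u_2 · u_1 = 0 (should be 0)
  u_3 · u_1 = 0 (should be 0)
  u_3 · u_2 = 0 (should be 0)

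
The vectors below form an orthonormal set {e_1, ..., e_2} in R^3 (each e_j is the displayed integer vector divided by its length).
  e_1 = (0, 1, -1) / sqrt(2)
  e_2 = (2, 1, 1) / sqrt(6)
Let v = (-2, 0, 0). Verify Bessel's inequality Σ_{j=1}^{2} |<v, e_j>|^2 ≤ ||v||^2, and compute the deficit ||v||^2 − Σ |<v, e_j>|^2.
Σ |<v, e_j>|^2 = 8/3; ||v||^2 = 4; deficit = 4/3

Write each e_j = u_j / sqrt(<u_j, u_j>) where u_j is the displayed integer vector. Then <v, e_j> = <v, u_j> / sqrt(<u_j, u_j>), so |<v, e_j>|^2 = <v, u_j>^2 / <u_j, u_j>.
Coefficients: <v, e_1> = 0/sqrt(2), <v, e_2> = -4/sqrt(6).
Square and sum: Σ |<v, e_j>|^2 = 8/3.
Compute ||v||^2 = v·v = 4.
Deficit = 4 − 8/3 = 4/3 ≥ 0, confirming Bessel's inequality. (The deficit equals ||v − Σ <v,e_j> e_j||^2, the squared distance from v to span{e_j}.)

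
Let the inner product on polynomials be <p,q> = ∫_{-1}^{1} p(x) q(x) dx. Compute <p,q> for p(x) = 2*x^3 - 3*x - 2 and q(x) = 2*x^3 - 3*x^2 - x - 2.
<p,q> = 418/35

Expand the product: p(x)·q(x) = 4*x^6 - 6*x^5 - 8*x^4 + x^3 + 9*x^2 + 8*x + 4.
∫_{-1}^{1} of each monomial x^k gives [2/(k+1) if k even, 0 if k odd]. Integrating term-by-term (or equivalently evaluating the antiderivative F(x) = 4*x^7/7 - x^6 - 8*x^5/5 + x^4/4 + 3*x^3 + 4*x^2 + 4*x at the endpoints):
  F(1) − F(−1) = 1291/140 − (-381/140) = 418/35.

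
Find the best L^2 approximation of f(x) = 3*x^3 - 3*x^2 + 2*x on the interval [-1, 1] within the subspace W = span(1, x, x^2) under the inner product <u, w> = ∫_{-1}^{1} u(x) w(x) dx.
g(x) = -3*x^2 + 19*x/5

The best approximation g ∈ W is the orthogonal projection of f onto W. Writing g = a_0 + a_1 x + a_2 x^2, the coefficients solve the normal equations G · a = b where
  G_{ij} = <φ_i, φ_j> and b_i = <f, φ_i>, with φ_0 = 1, φ_1 = x, φ_2 = x^2.
G =
  [2, 0, 2/3]
  [0, 2/3, 0]
  [2/3, 0, 2/5],
b = (-2, 38/15, -6/5).
Solving gives a_0 = 0, a_1 = 19/5, a_2 = -3, so
  g(x) = -3*x^2 + 19*x/5.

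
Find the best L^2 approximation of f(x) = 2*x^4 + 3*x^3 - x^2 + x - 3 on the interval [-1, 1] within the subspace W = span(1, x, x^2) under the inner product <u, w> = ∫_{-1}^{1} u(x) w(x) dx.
g(x) = 5*x^2/7 + 14*x/5 - 111/35

The best approximation g ∈ W is the orthogonal projection of f onto W. Writing g = a_0 + a_1 x + a_2 x^2, the coefficients solve the normal equations G · a = b where
  G_{ij} = <φ_i, φ_j> and b_i = <f, φ_i>, with φ_0 = 1, φ_1 = x, φ_2 = x^2.
G =
  [2, 0, 2/3]
  [0, 2/3, 0]
  [2/3, 0, 2/5],
b = (-88/15, 28/15, -64/35).
Solving gives a_0 = -111/35, a_1 = 14/5, a_2 = 5/7, so
  g(x) = 5*x^2/7 + 14*x/5 - 111/35.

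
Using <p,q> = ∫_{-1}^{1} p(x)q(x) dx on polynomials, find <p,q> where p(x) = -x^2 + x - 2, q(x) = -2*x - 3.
<p,q> = 38/3

Expand the product: p(x)·q(x) = 2*x^3 + x^2 + x + 6.
∫_{-1}^{1} of each monomial x^k gives [2/(k+1) if k even, 0 if k odd]. Integrating term-by-term (or equivalently evaluating the antiderivative F(x) = x^4/2 + x^3/3 + x^2/2 + 6*x at the endpoints):
  F(1) − F(−1) = 22/3 − (-16/3) = 38/3.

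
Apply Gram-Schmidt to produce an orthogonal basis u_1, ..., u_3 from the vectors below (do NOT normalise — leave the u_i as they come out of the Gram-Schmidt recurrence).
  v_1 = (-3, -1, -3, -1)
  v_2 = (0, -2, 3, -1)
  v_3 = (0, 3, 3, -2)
Orthogonal basis:
  u_1 = (-3, -1, -3, -1)
  u_2 = (-9/10, -23/10, 21/10, -13/10)
  u_3 = (-165/122, 351/122, 141/122, -279/122)

Apply the Gram-Schmidt recurrence
  u_1 = v_1
  u_i = v_i − Σ_{j<i} ((v_i · u_j) / (u_j · u_j)) · u_j.

Step by step this gives:
  u_1 = (-3, -1, -3, -1)
  u_2 = (-9/10, -23/10, 21/10, -13/10)
  u_3 = (-165/122, 351/122, 141/122, -279/122)

Orthogonality check:
  u_2 · u_1 = 0 (should be 0)
  u_3 · u_1 = 0 (should be 0)
  u_3 · u_2 = 0 (should be 0)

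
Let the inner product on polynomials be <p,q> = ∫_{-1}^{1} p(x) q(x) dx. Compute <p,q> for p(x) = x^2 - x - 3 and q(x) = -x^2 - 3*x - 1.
<p,q> = 134/15

Expand the product: p(x)·q(x) = -x^4 - 2*x^3 + 5*x^2 + 10*x + 3.
∫_{-1}^{1} of each monomial x^k gives [2/(k+1) if k even, 0 if k odd]. Integrating term-by-term (or equivalently evaluating the antiderivative F(x) = -x^5/5 - x^4/2 + 5*x^3/3 + 5*x^2 + 3*x at the endpoints):
  F(1) − F(−1) = 269/30 − (1/30) = 134/15.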